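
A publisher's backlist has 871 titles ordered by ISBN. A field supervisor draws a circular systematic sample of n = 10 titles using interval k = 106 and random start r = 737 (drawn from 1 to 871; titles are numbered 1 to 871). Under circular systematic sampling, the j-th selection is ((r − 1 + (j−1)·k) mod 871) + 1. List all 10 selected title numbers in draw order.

737, 843, 78, 184, 290, 396, 502, 608, 714, 820

Selection 1: 737
Selection 2: 737 + 106 = 843
Selection 3: 843 + 106 = 949 → 949 − 871 = 78
Selection 4: 78 + 106 = 184
Selection 5: 184 + 106 = 290
Selection 6: 290 + 106 = 396
Selection 7: 396 + 106 = 502
Selection 8: 502 + 106 = 608
Selection 9: 608 + 106 = 714
Selection 10: 714 + 106 = 820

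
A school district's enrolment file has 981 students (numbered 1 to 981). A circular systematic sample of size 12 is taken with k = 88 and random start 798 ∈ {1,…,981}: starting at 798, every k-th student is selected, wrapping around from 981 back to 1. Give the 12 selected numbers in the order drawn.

798, 886, 974, 81, 169, 257, 345, 433, 521, 609, 697, 785

Selection 1: 798
Selection 2: 798 + 88 = 886
Selection 3: 886 + 88 = 974
Selection 4: 974 + 88 = 1062 → 1062 − 981 = 81
Selection 5: 81 + 88 = 169
Selection 6: 169 + 88 = 257
Selection 7: 257 + 88 = 345
Selection 8: 345 + 88 = 433
Selection 9: 433 + 88 = 521
Selection 10: 521 + 88 = 609
Selection 11: 609 + 88 = 697
Selection 12: 697 + 88 = 785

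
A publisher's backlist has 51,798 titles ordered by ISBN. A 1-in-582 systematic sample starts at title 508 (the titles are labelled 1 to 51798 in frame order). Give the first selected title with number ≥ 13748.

k = 582
Steps past start: ⌈(13748 − 508)/582⌉ = ⌈13240/582⌉ = 23
Selected title: 508 + 23×582 = 13894

13894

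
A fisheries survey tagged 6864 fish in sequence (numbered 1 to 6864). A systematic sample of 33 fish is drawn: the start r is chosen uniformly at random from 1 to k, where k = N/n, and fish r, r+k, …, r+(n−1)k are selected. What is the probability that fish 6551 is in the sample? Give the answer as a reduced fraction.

k = 6864/33 = 208.
Fish 6551 is selected iff r ≡ 6551 (mod 208); exactly one such r in {1,…,208}.
Inclusion probability = 1/208.

1/208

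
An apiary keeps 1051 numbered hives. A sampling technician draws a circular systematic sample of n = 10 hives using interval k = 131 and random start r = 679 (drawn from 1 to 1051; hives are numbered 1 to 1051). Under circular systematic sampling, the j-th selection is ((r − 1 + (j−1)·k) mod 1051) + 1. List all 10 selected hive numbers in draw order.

679, 810, 941, 21, 152, 283, 414, 545, 676, 807

Selection 1: 679
Selection 2: 679 + 131 = 810
Selection 3: 810 + 131 = 941
Selection 4: 941 + 131 = 1072 → 1072 − 1051 = 21
Selection 5: 21 + 131 = 152
Selection 6: 152 + 131 = 283
Selection 7: 283 + 131 = 414
Selection 8: 414 + 131 = 545
Selection 9: 545 + 131 = 676
Selection 10: 676 + 131 = 807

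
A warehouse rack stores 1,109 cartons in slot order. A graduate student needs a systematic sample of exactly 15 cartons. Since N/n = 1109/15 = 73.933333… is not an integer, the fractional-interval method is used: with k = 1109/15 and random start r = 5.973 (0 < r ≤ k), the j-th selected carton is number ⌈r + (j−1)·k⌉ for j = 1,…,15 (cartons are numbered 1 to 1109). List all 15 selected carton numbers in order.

6, 80, 154, 228, 302, 376, 450, 524, 598, 672, 746, 820, 894, 968, 1042

j=1: r + 0k = 5.973 → ⌈·⌉ = 6
j=2: r + 1k = 79.906333… → ⌈·⌉ = 80
j=3: r + 2k = 153.839666… → ⌈·⌉ = 154
j=4: r + 3k = 227.773 → ⌈·⌉ = 228
j=5: r + 4k = 301.706333… → ⌈·⌉ = 302
j=6: r + 5k = 375.639666… → ⌈·⌉ = 376
j=7: r + 6k = 449.573 → ⌈·⌉ = 450
j=8: r + 7k = 523.506333… → ⌈·⌉ = 524
j=9: r + 8k = 597.439666… → ⌈·⌉ = 598
j=10: r + 9k = 671.373 → ⌈·⌉ = 672
j=11: r + 10k = 745.306333… → ⌈·⌉ = 746
j=12: r + 11k = 819.239666… → ⌈·⌉ = 820
j=13: r + 12k = 893.173 → ⌈·⌉ = 894
j=14: r + 13k = 967.106333… → ⌈·⌉ = 968
j=15: r + 14k = 1041.039666… → ⌈·⌉ = 1042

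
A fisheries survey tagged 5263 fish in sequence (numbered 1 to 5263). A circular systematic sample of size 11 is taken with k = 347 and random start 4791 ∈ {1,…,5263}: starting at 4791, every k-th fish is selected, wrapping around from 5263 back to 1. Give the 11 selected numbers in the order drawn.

Selection 1: 4791
Selection 2: 4791 + 347 = 5138
Selection 3: 5138 + 347 = 5485 → 5485 − 5263 = 222
Selection 4: 222 + 347 = 569
Selection 5: 569 + 347 = 916
Selection 6: 916 + 347 = 1263
Selection 7: 1263 + 347 = 1610
Selection 8: 1610 + 347 = 1957
Selection 9: 1957 + 347 = 2304
Selection 10: 2304 + 347 = 2651
Selection 11: 2651 + 347 = 2998

4791, 5138, 222, 569, 916, 1263, 1610, 1957, 2304, 2651, 2998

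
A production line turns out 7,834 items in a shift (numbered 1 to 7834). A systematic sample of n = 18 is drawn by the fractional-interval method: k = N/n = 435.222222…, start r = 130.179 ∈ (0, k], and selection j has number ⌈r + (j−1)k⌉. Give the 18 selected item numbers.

131, 566, 1001, 1436, 1872, 2307, 2742, 3177, 3612, 4048, 4483, 4918, 5353, 5789, 6224, 6659, 7094, 7529

j=1: r + 0k = 130.179 → ⌈·⌉ = 131
j=2: r + 1k = 565.401222… → ⌈·⌉ = 566
j=3: r + 2k = 1000.623444… → ⌈·⌉ = 1001
j=4: r + 3k = 1435.845666… → ⌈·⌉ = 1436
j=5: r + 4k = 1871.067888… → ⌈·⌉ = 1872
j=6: r + 5k = 2306.290111… → ⌈·⌉ = 2307
j=7: r + 6k = 2741.512333… → ⌈·⌉ = 2742
j=8: r + 7k = 3176.734555… → ⌈·⌉ = 3177
j=9: r + 8k = 3611.956777… → ⌈·⌉ = 3612
j=10: r + 9k = 4047.179 → ⌈·⌉ = 4048
j=11: r + 10k = 4482.401222… → ⌈·⌉ = 4483
j=12: r + 11k = 4917.623444… → ⌈·⌉ = 4918
j=13: r + 12k = 5352.845666… → ⌈·⌉ = 5353
j=14: r + 13k = 5788.067888… → ⌈·⌉ = 5789
j=15: r + 14k = 6223.290111… → ⌈·⌉ = 6224
j=16: r + 15k = 6658.512333… → ⌈·⌉ = 6659
j=17: r + 16k = 7093.734555… → ⌈·⌉ = 7094
j=18: r + 17k = 7528.956777… → ⌈·⌉ = 7529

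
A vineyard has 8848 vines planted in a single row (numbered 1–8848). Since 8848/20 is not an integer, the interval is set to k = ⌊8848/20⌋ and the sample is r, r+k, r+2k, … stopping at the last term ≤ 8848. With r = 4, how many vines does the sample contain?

k = ⌊8848/20⌋ = 442
Achieved size = ⌊(8848 − 4)/442⌋ + 1 = ⌊8844/442⌋ + 1 = 20 + 1 = 21
(last selection: 4 + 20×442 = 8844 ≤ 8848; next would be 9286 > 8848)

21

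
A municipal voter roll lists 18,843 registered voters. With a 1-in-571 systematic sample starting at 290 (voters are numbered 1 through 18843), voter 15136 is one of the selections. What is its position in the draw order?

k = 571
position = (15136 − 290)/571 + 1 = 14846/571 + 1 = 26 + 1 = 27

27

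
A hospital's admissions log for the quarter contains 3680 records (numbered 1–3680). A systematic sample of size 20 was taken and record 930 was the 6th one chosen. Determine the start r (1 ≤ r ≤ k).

10

k = 3680/20 = 184
r = 930 − (6−1)×184 = 930 − 920 = 10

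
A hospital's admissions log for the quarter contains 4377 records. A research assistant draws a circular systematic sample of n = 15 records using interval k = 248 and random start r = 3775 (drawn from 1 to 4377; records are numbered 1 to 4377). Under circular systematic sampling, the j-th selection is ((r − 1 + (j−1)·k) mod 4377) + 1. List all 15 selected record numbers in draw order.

3775, 4023, 4271, 142, 390, 638, 886, 1134, 1382, 1630, 1878, 2126, 2374, 2622, 2870

Selection 1: 3775
Selection 2: 3775 + 248 = 4023
Selection 3: 4023 + 248 = 4271
Selection 4: 4271 + 248 = 4519 → 4519 − 4377 = 142
Selection 5: 142 + 248 = 390
Selection 6: 390 + 248 = 638
Selection 7: 638 + 248 = 886
Selection 8: 886 + 248 = 1134
Selection 9: 1134 + 248 = 1382
Selection 10: 1382 + 248 = 1630
Selection 11: 1630 + 248 = 1878
Selection 12: 1878 + 248 = 2126
Selection 13: 2126 + 248 = 2374
Selection 14: 2374 + 248 = 2622
Selection 15: 2622 + 248 = 2870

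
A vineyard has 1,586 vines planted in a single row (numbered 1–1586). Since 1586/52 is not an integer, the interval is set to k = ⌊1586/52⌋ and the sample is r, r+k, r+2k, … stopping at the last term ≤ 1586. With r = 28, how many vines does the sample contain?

k = ⌊1586/52⌋ = 30
Achieved size = ⌊(1586 − 28)/30⌋ + 1 = ⌊1558/30⌋ + 1 = 51 + 1 = 52
(last selection: 28 + 51×30 = 1558 ≤ 1586; next would be 1588 > 1586)

52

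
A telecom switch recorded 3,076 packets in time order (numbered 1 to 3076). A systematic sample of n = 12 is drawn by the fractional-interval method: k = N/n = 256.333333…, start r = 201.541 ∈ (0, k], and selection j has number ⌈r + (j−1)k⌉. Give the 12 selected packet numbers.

202, 458, 715, 971, 1227, 1484, 1740, 1996, 2253, 2509, 2765, 3022

j=1: r + 0k = 201.541 → ⌈·⌉ = 202
j=2: r + 1k = 457.874333… → ⌈·⌉ = 458
j=3: r + 2k = 714.207666… → ⌈·⌉ = 715
j=4: r + 3k = 970.541 → ⌈·⌉ = 971
j=5: r + 4k = 1226.874333… → ⌈·⌉ = 1227
j=6: r + 5k = 1483.207666… → ⌈·⌉ = 1484
j=7: r + 6k = 1739.541 → ⌈·⌉ = 1740
j=8: r + 7k = 1995.874333… → ⌈·⌉ = 1996
j=9: r + 8k = 2252.207666… → ⌈·⌉ = 2253
j=10: r + 9k = 2508.541 → ⌈·⌉ = 2509
j=11: r + 10k = 2764.874333… → ⌈·⌉ = 2765
j=12: r + 11k = 3021.207666… → ⌈·⌉ = 3022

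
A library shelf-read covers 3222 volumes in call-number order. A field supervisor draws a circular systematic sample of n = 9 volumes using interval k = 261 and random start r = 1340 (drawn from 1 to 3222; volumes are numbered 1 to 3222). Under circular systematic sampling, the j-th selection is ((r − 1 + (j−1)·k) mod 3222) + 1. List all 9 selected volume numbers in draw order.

Selection 1: 1340
Selection 2: 1340 + 261 = 1601
Selection 3: 1601 + 261 = 1862
Selection 4: 1862 + 261 = 2123
Selection 5: 2123 + 261 = 2384
Selection 6: 2384 + 261 = 2645
Selection 7: 2645 + 261 = 2906
Selection 8: 2906 + 261 = 3167
Selection 9: 3167 + 261 = 3428 → 3428 − 3222 = 206

1340, 1601, 1862, 2123, 2384, 2645, 2906, 3167, 206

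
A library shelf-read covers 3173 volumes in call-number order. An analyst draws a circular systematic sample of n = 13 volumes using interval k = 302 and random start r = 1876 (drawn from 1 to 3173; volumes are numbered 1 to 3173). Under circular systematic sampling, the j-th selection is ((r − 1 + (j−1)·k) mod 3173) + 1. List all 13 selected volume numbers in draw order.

1876, 2178, 2480, 2782, 3084, 213, 515, 817, 1119, 1421, 1723, 2025, 2327

Selection 1: 1876
Selection 2: 1876 + 302 = 2178
Selection 3: 2178 + 302 = 2480
Selection 4: 2480 + 302 = 2782
Selection 5: 2782 + 302 = 3084
Selection 6: 3084 + 302 = 3386 → 3386 − 3173 = 213
Selection 7: 213 + 302 = 515
Selection 8: 515 + 302 = 817
Selection 9: 817 + 302 = 1119
Selection 10: 1119 + 302 = 1421
Selection 11: 1421 + 302 = 1723
Selection 12: 1723 + 302 = 2025
Selection 13: 2025 + 302 = 2327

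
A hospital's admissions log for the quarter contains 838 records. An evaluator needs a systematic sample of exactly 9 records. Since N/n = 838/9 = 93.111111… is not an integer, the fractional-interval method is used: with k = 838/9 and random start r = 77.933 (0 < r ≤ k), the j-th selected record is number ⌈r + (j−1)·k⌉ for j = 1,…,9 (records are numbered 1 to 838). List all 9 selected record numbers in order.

78, 172, 265, 358, 451, 544, 637, 730, 823

j=1: r + 0k = 77.933 → ⌈·⌉ = 78
j=2: r + 1k = 171.044111… → ⌈·⌉ = 172
j=3: r + 2k = 264.155222… → ⌈·⌉ = 265
j=4: r + 3k = 357.266333… → ⌈·⌉ = 358
j=5: r + 4k = 450.377444… → ⌈·⌉ = 451
j=6: r + 5k = 543.488555… → ⌈·⌉ = 544
j=7: r + 6k = 636.599666… → ⌈·⌉ = 637
j=8: r + 7k = 729.710777… → ⌈·⌉ = 730
j=9: r + 8k = 822.821888… → ⌈·⌉ = 823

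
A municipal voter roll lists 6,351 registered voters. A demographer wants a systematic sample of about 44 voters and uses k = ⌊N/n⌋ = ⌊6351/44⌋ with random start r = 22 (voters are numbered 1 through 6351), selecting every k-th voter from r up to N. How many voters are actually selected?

44

k = ⌊6351/44⌋ = 144
Achieved size = ⌊(6351 − 22)/144⌋ + 1 = ⌊6329/144⌋ + 1 = 43 + 1 = 44
(last selection: 22 + 43×144 = 6214 ≤ 6351; next would be 6358 > 6351)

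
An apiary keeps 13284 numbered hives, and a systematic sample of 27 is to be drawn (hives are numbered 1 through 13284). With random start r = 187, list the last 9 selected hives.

9043, 9535, 10027, 10519, 11011, 11503, 11995, 12487, 12979

k = N/n = 13284/27 = 492
19th selection = 187 + 18×492 = 9043
20th: 9043 + 492 = 9535
21st: 9535 + 492 = 10027
22nd: 10027 + 492 = 10519
23rd: 10519 + 492 = 11011
24th: 11011 + 492 = 11503
25th: 11503 + 492 = 11995
26th: 11995 + 492 = 12487
27th: 12487 + 492 = 12979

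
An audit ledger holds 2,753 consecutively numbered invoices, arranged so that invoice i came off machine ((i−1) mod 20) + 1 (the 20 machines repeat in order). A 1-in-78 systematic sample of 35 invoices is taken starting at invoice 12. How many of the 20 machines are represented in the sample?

10

Consecutive selections differ by k = 78, so their machine numbers differ by 78 mod 20 = 18.
gcd(78, 20) = 2, so the sample visits 20/2 = 10 distinct residues mod 20.
Start 12 is machine 12; the machines hit are 2, 4, 6, 8, 10, 12, 14, 16, 18, 20.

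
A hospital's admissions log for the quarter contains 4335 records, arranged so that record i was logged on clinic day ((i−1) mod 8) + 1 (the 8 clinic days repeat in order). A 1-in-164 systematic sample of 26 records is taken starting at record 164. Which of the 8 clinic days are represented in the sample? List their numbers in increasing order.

Consecutive selections differ by k = 164, so their clinic day numbers differ by 164 mod 8 = 4.
gcd(164, 8) = 4, so the sample visits 8/4 = 2 distinct residues mod 8.
Start 164 is clinic day 4; the clinic days hit are 4, 8.

4, 8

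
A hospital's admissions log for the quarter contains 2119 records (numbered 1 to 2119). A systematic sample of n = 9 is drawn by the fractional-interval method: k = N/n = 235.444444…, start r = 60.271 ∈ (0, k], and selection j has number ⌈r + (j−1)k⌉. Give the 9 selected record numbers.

j=1: r + 0k = 60.271 → ⌈·⌉ = 61
j=2: r + 1k = 295.715444… → ⌈·⌉ = 296
j=3: r + 2k = 531.159888… → ⌈·⌉ = 532
j=4: r + 3k = 766.604333… → ⌈·⌉ = 767
j=5: r + 4k = 1002.048777… → ⌈·⌉ = 1003
j=6: r + 5k = 1237.493222… → ⌈·⌉ = 1238
j=7: r + 6k = 1472.937666… → ⌈·⌉ = 1473
j=8: r + 7k = 1708.382111… → ⌈·⌉ = 1709
j=9: r + 8k = 1943.826555… → ⌈·⌉ = 1944

61, 296, 532, 767, 1003, 1238, 1473, 1709, 1944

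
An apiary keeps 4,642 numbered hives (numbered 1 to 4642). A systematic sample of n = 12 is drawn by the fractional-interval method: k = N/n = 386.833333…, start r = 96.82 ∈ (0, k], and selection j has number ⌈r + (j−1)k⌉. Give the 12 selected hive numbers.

j=1: r + 0k = 96.82 → ⌈·⌉ = 97
j=2: r + 1k = 483.653333… → ⌈·⌉ = 484
j=3: r + 2k = 870.486666… → ⌈·⌉ = 871
j=4: r + 3k = 1257.32 → ⌈·⌉ = 1258
j=5: r + 4k = 1644.153333… → ⌈·⌉ = 1645
j=6: r + 5k = 2030.986666… → ⌈·⌉ = 2031
j=7: r + 6k = 2417.82 → ⌈·⌉ = 2418
j=8: r + 7k = 2804.653333… → ⌈·⌉ = 2805
j=9: r + 8k = 3191.486666… → ⌈·⌉ = 3192
j=10: r + 9k = 3578.32 → ⌈·⌉ = 3579
j=11: r + 10k = 3965.153333… → ⌈·⌉ = 3966
j=12: r + 11k = 4351.986666… → ⌈·⌉ = 4352

97, 484, 871, 1258, 1645, 2031, 2418, 2805, 3192, 3579, 3966, 4352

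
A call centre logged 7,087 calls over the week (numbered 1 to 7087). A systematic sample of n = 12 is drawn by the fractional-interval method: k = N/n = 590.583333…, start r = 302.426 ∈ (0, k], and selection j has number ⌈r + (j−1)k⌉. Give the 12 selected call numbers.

j=1: r + 0k = 302.426 → ⌈·⌉ = 303
j=2: r + 1k = 893.009333… → ⌈·⌉ = 894
j=3: r + 2k = 1483.592666… → ⌈·⌉ = 1484
j=4: r + 3k = 2074.176 → ⌈·⌉ = 2075
j=5: r + 4k = 2664.759333… → ⌈·⌉ = 2665
j=6: r + 5k = 3255.342666… → ⌈·⌉ = 3256
j=7: r + 6k = 3845.926 → ⌈·⌉ = 3846
j=8: r + 7k = 4436.509333… → ⌈·⌉ = 4437
j=9: r + 8k = 5027.092666… → ⌈·⌉ = 5028
j=10: r + 9k = 5617.676 → ⌈·⌉ = 5618
j=11: r + 10k = 6208.259333… → ⌈·⌉ = 6209
j=12: r + 11k = 6798.842666… → ⌈·⌉ = 6799

303, 894, 1484, 2075, 2665, 3256, 3846, 4437, 5028, 5618, 6209, 6799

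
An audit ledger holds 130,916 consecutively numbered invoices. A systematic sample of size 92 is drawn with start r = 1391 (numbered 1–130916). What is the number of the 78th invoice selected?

110962

k = 130916/92 = 1423
78th selection = r + (78−1)·k = 1391 + 77×1423 = 1391 + 109571 = 110962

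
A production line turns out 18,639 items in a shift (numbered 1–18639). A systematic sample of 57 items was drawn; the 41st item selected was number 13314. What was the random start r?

234

k = 18639/57 = 327
r = 13314 − (41−1)×327 = 13314 − 13080 = 234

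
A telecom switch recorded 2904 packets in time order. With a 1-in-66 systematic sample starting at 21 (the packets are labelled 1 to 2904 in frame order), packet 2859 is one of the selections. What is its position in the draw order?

44

k = 66
position = (2859 − 21)/66 + 1 = 2838/66 + 1 = 43 + 1 = 44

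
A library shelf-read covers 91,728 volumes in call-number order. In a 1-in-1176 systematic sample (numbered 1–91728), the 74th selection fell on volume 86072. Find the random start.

k = 1176
r = 86072 − (74−1)×1176 = 86072 − 85848 = 224

224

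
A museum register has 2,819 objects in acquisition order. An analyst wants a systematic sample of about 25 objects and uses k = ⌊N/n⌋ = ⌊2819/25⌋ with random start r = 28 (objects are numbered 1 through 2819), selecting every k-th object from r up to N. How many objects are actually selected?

25

k = ⌊2819/25⌋ = 112
Achieved size = ⌊(2819 − 28)/112⌋ + 1 = ⌊2791/112⌋ + 1 = 24 + 1 = 25
(last selection: 28 + 24×112 = 2716 ≤ 2819; next would be 2828 > 2819)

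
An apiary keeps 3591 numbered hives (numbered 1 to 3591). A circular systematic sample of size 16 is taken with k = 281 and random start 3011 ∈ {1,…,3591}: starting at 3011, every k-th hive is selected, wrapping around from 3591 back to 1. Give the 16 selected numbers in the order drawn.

3011, 3292, 3573, 263, 544, 825, 1106, 1387, 1668, 1949, 2230, 2511, 2792, 3073, 3354, 44

Selection 1: 3011
Selection 2: 3011 + 281 = 3292
Selection 3: 3292 + 281 = 3573
Selection 4: 3573 + 281 = 3854 → 3854 − 3591 = 263
Selection 5: 263 + 281 = 544
Selection 6: 544 + 281 = 825
Selection 7: 825 + 281 = 1106
Selection 8: 1106 + 281 = 1387
Selection 9: 1387 + 281 = 1668
Selection 10: 1668 + 281 = 1949
Selection 11: 1949 + 281 = 2230
Selection 12: 2230 + 281 = 2511
Selection 13: 2511 + 281 = 2792
Selection 14: 2792 + 281 = 3073
Selection 15: 3073 + 281 = 3354
Selection 16: 3354 + 281 = 3635 → 3635 − 3591 = 44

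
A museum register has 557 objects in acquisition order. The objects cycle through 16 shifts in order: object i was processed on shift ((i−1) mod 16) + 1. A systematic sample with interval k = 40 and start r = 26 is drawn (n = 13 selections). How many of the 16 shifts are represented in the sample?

2

Consecutive selections differ by k = 40, so their shift numbers differ by 40 mod 16 = 8.
gcd(40, 16) = 8, so the sample visits 16/8 = 2 distinct residues mod 16.
Start 26 is shift 10; the shifts hit are 2, 10.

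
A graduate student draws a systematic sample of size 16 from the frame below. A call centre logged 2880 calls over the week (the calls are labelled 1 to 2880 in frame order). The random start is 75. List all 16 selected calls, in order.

75, 255, 435, 615, 795, 975, 1155, 1335, 1515, 1695, 1875, 2055, 2235, 2415, 2595, 2775

k = N/n = 2880/16 = 180
call 1: 75
call 2: 75 + 180 = 255
call 3: 255 + 180 = 435
call 4: 435 + 180 = 615
call 5: 615 + 180 = 795
call 6: 795 + 180 = 975
call 7: 975 + 180 = 1155
call 8: 1155 + 180 = 1335
call 9: 1335 + 180 = 1515
call 10: 1515 + 180 = 1695
call 11: 1695 + 180 = 1875
call 12: 1875 + 180 = 2055
call 13: 2055 + 180 = 2235
call 14: 2235 + 180 = 2415
call 15: 2415 + 180 = 2595
call 16: 2595 + 180 = 2775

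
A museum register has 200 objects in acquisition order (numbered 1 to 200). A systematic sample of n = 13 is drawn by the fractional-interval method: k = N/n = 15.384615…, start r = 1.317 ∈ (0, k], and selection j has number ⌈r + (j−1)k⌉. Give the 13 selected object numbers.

j=1: r + 0k = 1.317 → ⌈·⌉ = 2
j=2: r + 1k = 16.701615… → ⌈·⌉ = 17
j=3: r + 2k = 32.086230… → ⌈·⌉ = 33
j=4: r + 3k = 47.470846… → ⌈·⌉ = 48
j=5: r + 4k = 62.855461… → ⌈·⌉ = 63
j=6: r + 5k = 78.240076… → ⌈·⌉ = 79
j=7: r + 6k = 93.624692… → ⌈·⌉ = 94
j=8: r + 7k = 109.009307… → ⌈·⌉ = 110
j=9: r + 8k = 124.393923… → ⌈·⌉ = 125
j=10: r + 9k = 139.778538… → ⌈·⌉ = 140
j=11: r + 10k = 155.163153… → ⌈·⌉ = 156
j=12: r + 11k = 170.547769… → ⌈·⌉ = 171
j=13: r + 12k = 185.932384… → ⌈·⌉ = 186

2, 17, 33, 48, 63, 79, 94, 110, 125, 140, 156, 171, 186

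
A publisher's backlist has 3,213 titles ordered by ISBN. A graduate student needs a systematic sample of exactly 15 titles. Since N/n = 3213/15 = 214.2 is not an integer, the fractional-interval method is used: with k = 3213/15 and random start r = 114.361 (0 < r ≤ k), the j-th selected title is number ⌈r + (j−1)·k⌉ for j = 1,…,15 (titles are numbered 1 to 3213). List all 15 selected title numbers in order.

j=1: r + 0k = 114.361 → ⌈·⌉ = 115
j=2: r + 1k = 328.561 → ⌈·⌉ = 329
j=3: r + 2k = 542.761 → ⌈·⌉ = 543
j=4: r + 3k = 756.961 → ⌈·⌉ = 757
j=5: r + 4k = 971.161 → ⌈·⌉ = 972
j=6: r + 5k = 1185.361 → ⌈·⌉ = 1186
j=7: r + 6k = 1399.561 → ⌈·⌉ = 1400
j=8: r + 7k = 1613.761 → ⌈·⌉ = 1614
j=9: r + 8k = 1827.961 → ⌈·⌉ = 1828
j=10: r + 9k = 2042.161 → ⌈·⌉ = 2043
j=11: r + 10k = 2256.361 → ⌈·⌉ = 2257
j=12: r + 11k = 2470.561 → ⌈·⌉ = 2471
j=13: r + 12k = 2684.761 → ⌈·⌉ = 2685
j=14: r + 13k = 2898.961 → ⌈·⌉ = 2899
j=15: r + 14k = 3113.161 → ⌈·⌉ = 3114

115, 329, 543, 757, 972, 1186, 1400, 1614, 1828, 2043, 2257, 2471, 2685, 2899, 3114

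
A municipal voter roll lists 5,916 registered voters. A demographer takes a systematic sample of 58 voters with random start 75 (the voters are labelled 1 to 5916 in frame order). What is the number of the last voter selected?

k = 5916/58 = 102
58th selection = r + (58−1)·k = 75 + 57×102 = 75 + 5814 = 5889

5889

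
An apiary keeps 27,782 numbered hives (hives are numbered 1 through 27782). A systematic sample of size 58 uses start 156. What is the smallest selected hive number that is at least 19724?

19795

k = 27782/58 = 479
Steps past start: ⌈(19724 − 156)/479⌉ = ⌈19568/479⌉ = 41
Selected hive: 156 + 41×479 = 19795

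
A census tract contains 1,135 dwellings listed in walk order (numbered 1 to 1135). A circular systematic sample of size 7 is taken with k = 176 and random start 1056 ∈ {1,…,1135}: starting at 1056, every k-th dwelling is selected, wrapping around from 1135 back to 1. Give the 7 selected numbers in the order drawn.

Selection 1: 1056
Selection 2: 1056 + 176 = 1232 → 1232 − 1135 = 97
Selection 3: 97 + 176 = 273
Selection 4: 273 + 176 = 449
Selection 5: 449 + 176 = 625
Selection 6: 625 + 176 = 801
Selection 7: 801 + 176 = 977

1056, 97, 273, 449, 625, 801, 977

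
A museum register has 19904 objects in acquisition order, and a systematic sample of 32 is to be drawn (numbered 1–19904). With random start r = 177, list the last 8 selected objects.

k = N/n = 19904/32 = 622
25th selection = 177 + 24×622 = 15105
26th: 15105 + 622 = 15727
27th: 15727 + 622 = 16349
28th: 16349 + 622 = 16971
29th: 16971 + 622 = 17593
30th: 17593 + 622 = 18215
31st: 18215 + 622 = 18837
32nd: 18837 + 622 = 19459

15105, 15727, 16349, 16971, 17593, 18215, 18837, 19459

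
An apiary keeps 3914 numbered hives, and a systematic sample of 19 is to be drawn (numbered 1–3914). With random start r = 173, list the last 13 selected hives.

k = N/n = 3914/19 = 206
7th selection = 173 + 6×206 = 1409
8th: 1409 + 206 = 1615
9th: 1615 + 206 = 1821
10th: 1821 + 206 = 2027
11th: 2027 + 206 = 2233
12th: 2233 + 206 = 2439
13th: 2439 + 206 = 2645
14th: 2645 + 206 = 2851
15th: 2851 + 206 = 3057
16th: 3057 + 206 = 3263
17th: 3263 + 206 = 3469
18th: 3469 + 206 = 3675
19th: 3675 + 206 = 3881

1409, 1615, 1821, 2027, 2233, 2439, 2645, 2851, 3057, 3263, 3469, 3675, 3881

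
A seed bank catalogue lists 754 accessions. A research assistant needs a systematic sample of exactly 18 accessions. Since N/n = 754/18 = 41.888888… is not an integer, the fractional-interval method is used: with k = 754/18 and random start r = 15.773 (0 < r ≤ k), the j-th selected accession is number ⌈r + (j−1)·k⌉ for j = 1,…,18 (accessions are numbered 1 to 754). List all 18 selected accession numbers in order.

j=1: r + 0k = 15.773 → ⌈·⌉ = 16
j=2: r + 1k = 57.661888… → ⌈·⌉ = 58
j=3: r + 2k = 99.550777… → ⌈·⌉ = 100
j=4: r + 3k = 141.439666… → ⌈·⌉ = 142
j=5: r + 4k = 183.328555… → ⌈·⌉ = 184
j=6: r + 5k = 225.217444… → ⌈·⌉ = 226
j=7: r + 6k = 267.106333… → ⌈·⌉ = 268
j=8: r + 7k = 308.995222… → ⌈·⌉ = 309
j=9: r + 8k = 350.884111… → ⌈·⌉ = 351
j=10: r + 9k = 392.773 → ⌈·⌉ = 393
j=11: r + 10k = 434.661888… → ⌈·⌉ = 435
j=12: r + 11k = 476.550777… → ⌈·⌉ = 477
j=13: r + 12k = 518.439666… → ⌈·⌉ = 519
j=14: r + 13k = 560.328555… → ⌈·⌉ = 561
j=15: r + 14k = 602.217444… → ⌈·⌉ = 603
j=16: r + 15k = 644.106333… → ⌈·⌉ = 645
j=17: r + 16k = 685.995222… → ⌈·⌉ = 686
j=18: r + 17k = 727.884111… → ⌈·⌉ = 728

16, 58, 100, 142, 184, 226, 268, 309, 351, 393, 435, 477, 519, 561, 603, 645, 686, 728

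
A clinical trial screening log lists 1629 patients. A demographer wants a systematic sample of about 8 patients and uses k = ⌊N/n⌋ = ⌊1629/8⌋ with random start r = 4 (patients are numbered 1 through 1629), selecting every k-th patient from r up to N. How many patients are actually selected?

k = ⌊1629/8⌋ = 203
Achieved size = ⌊(1629 − 4)/203⌋ + 1 = ⌊1625/203⌋ + 1 = 8 + 1 = 9
(last selection: 4 + 8×203 = 1628 ≤ 1629; next would be 1831 > 1629)

9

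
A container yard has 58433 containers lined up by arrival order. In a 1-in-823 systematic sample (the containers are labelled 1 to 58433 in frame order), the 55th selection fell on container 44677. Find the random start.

235

k = 823
r = 44677 − (55−1)×823 = 44677 − 44442 = 235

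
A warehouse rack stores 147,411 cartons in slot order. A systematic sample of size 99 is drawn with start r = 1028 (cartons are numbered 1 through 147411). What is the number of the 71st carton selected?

105258

k = 147411/99 = 1489
71st selection = r + (71−1)·k = 1028 + 70×1489 = 1028 + 104230 = 105258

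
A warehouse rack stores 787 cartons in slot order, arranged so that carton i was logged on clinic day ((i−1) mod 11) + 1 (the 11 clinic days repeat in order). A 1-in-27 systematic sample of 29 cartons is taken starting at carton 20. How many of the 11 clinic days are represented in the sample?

11

Consecutive selections differ by k = 27, so their clinic day numbers differ by 27 mod 11 = 5.
gcd(27, 11) = 1, so the sample visits 11/1 = 11 distinct residues mod 11.
Start 20 is clinic day 9; the clinic days hit are 1, 2, 3, 4, 5, 6, 7, 8, 9, 10, 11.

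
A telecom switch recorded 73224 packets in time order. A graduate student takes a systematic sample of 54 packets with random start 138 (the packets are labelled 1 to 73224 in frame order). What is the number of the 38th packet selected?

k = 73224/54 = 1356
38th selection = r + (38−1)·k = 138 + 37×1356 = 138 + 50172 = 50310

50310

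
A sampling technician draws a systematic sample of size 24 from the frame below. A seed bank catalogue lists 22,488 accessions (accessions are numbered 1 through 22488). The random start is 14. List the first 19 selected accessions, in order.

k = N/n = 22488/24 = 937
accession 1: 14
accession 2: 14 + 937 = 951
accession 3: 951 + 937 = 1888
accession 4: 1888 + 937 = 2825
accession 5: 2825 + 937 = 3762
accession 6: 3762 + 937 = 4699
accession 7: 4699 + 937 = 5636
accession 8: 5636 + 937 = 6573
accession 9: 6573 + 937 = 7510
accession 10: 7510 + 937 = 8447
accession 11: 8447 + 937 = 9384
accession 12: 9384 + 937 = 10321
accession 13: 10321 + 937 = 11258
accession 14: 11258 + 937 = 12195
accession 15: 12195 + 937 = 13132
accession 16: 13132 + 937 = 14069
accession 17: 14069 + 937 = 15006
accession 18: 15006 + 937 = 15943
accession 19: 15943 + 937 = 16880

14, 951, 1888, 2825, 3762, 4699, 5636, 6573, 7510, 8447, 9384, 10321, 11258, 12195, 13132, 14069, 15006, 15943, 16880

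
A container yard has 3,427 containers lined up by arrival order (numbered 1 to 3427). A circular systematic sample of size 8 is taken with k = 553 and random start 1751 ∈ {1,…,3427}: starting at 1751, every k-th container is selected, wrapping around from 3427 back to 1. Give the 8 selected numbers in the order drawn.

1751, 2304, 2857, 3410, 536, 1089, 1642, 2195

Selection 1: 1751
Selection 2: 1751 + 553 = 2304
Selection 3: 2304 + 553 = 2857
Selection 4: 2857 + 553 = 3410
Selection 5: 3410 + 553 = 3963 → 3963 − 3427 = 536
Selection 6: 536 + 553 = 1089
Selection 7: 1089 + 553 = 1642
Selection 8: 1642 + 553 = 2195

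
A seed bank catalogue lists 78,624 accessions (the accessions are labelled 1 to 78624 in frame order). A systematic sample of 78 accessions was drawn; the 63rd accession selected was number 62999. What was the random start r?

k = 78624/78 = 1008
r = 62999 − (63−1)×1008 = 62999 − 62496 = 503

503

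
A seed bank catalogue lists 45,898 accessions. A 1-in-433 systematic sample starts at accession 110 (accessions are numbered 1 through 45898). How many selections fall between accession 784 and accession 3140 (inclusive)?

k = 433
First selection ≥ 784: 110 + ⌈(784−110)/433⌉·433 = 110 + 2×433 = 976
Last selection ≤ 3140: 110 + ⌊(3140−110)/433⌋·433 = 110 + 6×433 = 2708
Count = 6 − 2 + 1 = 5

5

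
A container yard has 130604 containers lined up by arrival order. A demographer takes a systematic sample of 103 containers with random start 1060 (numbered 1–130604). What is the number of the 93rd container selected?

117716

k = 130604/103 = 1268
93rd selection = r + (93−1)·k = 1060 + 92×1268 = 1060 + 116656 = 117716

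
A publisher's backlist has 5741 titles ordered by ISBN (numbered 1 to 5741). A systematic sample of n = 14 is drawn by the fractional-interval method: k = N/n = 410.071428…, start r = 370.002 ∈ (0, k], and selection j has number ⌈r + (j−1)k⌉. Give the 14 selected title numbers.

371, 781, 1191, 1601, 2011, 2421, 2831, 3241, 3651, 4061, 4471, 4881, 5291, 5701

j=1: r + 0k = 370.002 → ⌈·⌉ = 371
j=2: r + 1k = 780.073428… → ⌈·⌉ = 781
j=3: r + 2k = 1190.144857… → ⌈·⌉ = 1191
j=4: r + 3k = 1600.216285… → ⌈·⌉ = 1601
j=5: r + 4k = 2010.287714… → ⌈·⌉ = 2011
j=6: r + 5k = 2420.359142… → ⌈·⌉ = 2421
j=7: r + 6k = 2830.430571… → ⌈·⌉ = 2831
j=8: r + 7k = 3240.502 → ⌈·⌉ = 3241
j=9: r + 8k = 3650.573428… → ⌈·⌉ = 3651
j=10: r + 9k = 4060.644857… → ⌈·⌉ = 4061
j=11: r + 10k = 4470.716285… → ⌈·⌉ = 4471
j=12: r + 11k = 4880.787714… → ⌈·⌉ = 4881
j=13: r + 12k = 5290.859142… → ⌈·⌉ = 5291
j=14: r + 13k = 5700.930571… → ⌈·⌉ = 5701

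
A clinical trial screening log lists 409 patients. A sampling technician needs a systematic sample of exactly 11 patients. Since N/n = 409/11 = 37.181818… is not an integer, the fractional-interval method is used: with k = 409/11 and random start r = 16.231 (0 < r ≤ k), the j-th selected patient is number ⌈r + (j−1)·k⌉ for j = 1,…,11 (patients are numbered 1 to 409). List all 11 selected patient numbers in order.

j=1: r + 0k = 16.231 → ⌈·⌉ = 17
j=2: r + 1k = 53.412818… → ⌈·⌉ = 54
j=3: r + 2k = 90.594636… → ⌈·⌉ = 91
j=4: r + 3k = 127.776454… → ⌈·⌉ = 128
j=5: r + 4k = 164.958272… → ⌈·⌉ = 165
j=6: r + 5k = 202.140090… → ⌈·⌉ = 203
j=7: r + 6k = 239.321909… → ⌈·⌉ = 240
j=8: r + 7k = 276.503727… → ⌈·⌉ = 277
j=9: r + 8k = 313.685545… → ⌈·⌉ = 314
j=10: r + 9k = 350.867363… → ⌈·⌉ = 351
j=11: r + 10k = 388.049181… → ⌈·⌉ = 389

17, 54, 91, 128, 165, 203, 240, 277, 314, 351, 389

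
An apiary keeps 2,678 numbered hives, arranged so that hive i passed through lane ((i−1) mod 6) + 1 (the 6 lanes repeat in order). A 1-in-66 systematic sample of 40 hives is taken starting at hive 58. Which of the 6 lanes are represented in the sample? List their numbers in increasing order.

4

Consecutive selections differ by k = 66, so their lane numbers differ by 66 mod 6 = 0.
gcd(66, 6) = 6, so the sample visits 6/6 = 1 distinct residues mod 6.
Start 58 is lane 4; the lanes hit are 4.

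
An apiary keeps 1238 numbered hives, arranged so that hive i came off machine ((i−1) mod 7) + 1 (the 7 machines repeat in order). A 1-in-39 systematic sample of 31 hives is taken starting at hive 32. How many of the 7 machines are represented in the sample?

Consecutive selections differ by k = 39, so their machine numbers differ by 39 mod 7 = 4.
gcd(39, 7) = 1, so the sample visits 7/1 = 7 distinct residues mod 7.
Start 32 is machine 4; the machines hit are 1, 2, 3, 4, 5, 6, 7.

7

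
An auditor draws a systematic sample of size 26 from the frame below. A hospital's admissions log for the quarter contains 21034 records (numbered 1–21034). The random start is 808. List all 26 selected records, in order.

808, 1617, 2426, 3235, 4044, 4853, 5662, 6471, 7280, 8089, 8898, 9707, 10516, 11325, 12134, 12943, 13752, 14561, 15370, 16179, 16988, 17797, 18606, 19415, 20224, 21033

k = N/n = 21034/26 = 809
record 1: 808
record 2: 808 + 809 = 1617
record 3: 1617 + 809 = 2426
record 4: 2426 + 809 = 3235
record 5: 3235 + 809 = 4044
record 6: 4044 + 809 = 4853
record 7: 4853 + 809 = 5662
record 8: 5662 + 809 = 6471
record 9: 6471 + 809 = 7280
record 10: 7280 + 809 = 8089
record 11: 8089 + 809 = 8898
record 12: 8898 + 809 = 9707
record 13: 9707 + 809 = 10516
record 14: 10516 + 809 = 11325
record 15: 11325 + 809 = 12134
record 16: 12134 + 809 = 12943
record 17: 12943 + 809 = 13752
record 18: 13752 + 809 = 14561
record 19: 14561 + 809 = 15370
record 20: 15370 + 809 = 16179
record 21: 16179 + 809 = 16988
record 22: 16988 + 809 = 17797
record 23: 17797 + 809 = 18606
record 24: 18606 + 809 = 19415
record 25: 19415 + 809 = 20224
record 26: 20224 + 809 = 21033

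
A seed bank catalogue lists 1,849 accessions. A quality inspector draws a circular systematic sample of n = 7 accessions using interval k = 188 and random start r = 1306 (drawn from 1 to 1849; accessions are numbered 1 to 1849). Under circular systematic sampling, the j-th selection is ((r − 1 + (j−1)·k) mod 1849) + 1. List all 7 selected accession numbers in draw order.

1306, 1494, 1682, 21, 209, 397, 585

Selection 1: 1306
Selection 2: 1306 + 188 = 1494
Selection 3: 1494 + 188 = 1682
Selection 4: 1682 + 188 = 1870 → 1870 − 1849 = 21
Selection 5: 21 + 188 = 209
Selection 6: 209 + 188 = 397
Selection 7: 397 + 188 = 585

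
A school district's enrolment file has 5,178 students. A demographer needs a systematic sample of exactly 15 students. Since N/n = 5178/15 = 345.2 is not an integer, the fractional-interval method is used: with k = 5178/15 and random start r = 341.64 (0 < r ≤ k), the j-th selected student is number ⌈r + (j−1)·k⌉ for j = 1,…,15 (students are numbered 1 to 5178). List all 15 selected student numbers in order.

342, 687, 1033, 1378, 1723, 2068, 2413, 2759, 3104, 3449, 3794, 4139, 4485, 4830, 5175

j=1: r + 0k = 341.64 → ⌈·⌉ = 342
j=2: r + 1k = 686.84 → ⌈·⌉ = 687
j=3: r + 2k = 1032.04 → ⌈·⌉ = 1033
j=4: r + 3k = 1377.24 → ⌈·⌉ = 1378
j=5: r + 4k = 1722.44 → ⌈·⌉ = 1723
j=6: r + 5k = 2067.64 → ⌈·⌉ = 2068
j=7: r + 6k = 2412.84 → ⌈·⌉ = 2413
j=8: r + 7k = 2758.04 → ⌈·⌉ = 2759
j=9: r + 8k = 3103.24 → ⌈·⌉ = 3104
j=10: r + 9k = 3448.44 → ⌈·⌉ = 3449
j=11: r + 10k = 3793.64 → ⌈·⌉ = 3794
j=12: r + 11k = 4138.84 → ⌈·⌉ = 4139
j=13: r + 12k = 4484.04 → ⌈·⌉ = 4485
j=14: r + 13k = 4829.24 → ⌈·⌉ = 4830
j=15: r + 14k = 5174.44 → ⌈·⌉ = 5175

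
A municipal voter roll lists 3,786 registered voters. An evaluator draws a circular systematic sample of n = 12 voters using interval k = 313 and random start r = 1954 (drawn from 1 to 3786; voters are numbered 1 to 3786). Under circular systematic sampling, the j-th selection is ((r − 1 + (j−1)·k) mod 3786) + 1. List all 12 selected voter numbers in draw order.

Selection 1: 1954
Selection 2: 1954 + 313 = 2267
Selection 3: 2267 + 313 = 2580
Selection 4: 2580 + 313 = 2893
Selection 5: 2893 + 313 = 3206
Selection 6: 3206 + 313 = 3519
Selection 7: 3519 + 313 = 3832 → 3832 − 3786 = 46
Selection 8: 46 + 313 = 359
Selection 9: 359 + 313 = 672
Selection 10: 672 + 313 = 985
Selection 11: 985 + 313 = 1298
Selection 12: 1298 + 313 = 1611

1954, 2267, 2580, 2893, 3206, 3519, 46, 359, 672, 985, 1298, 1611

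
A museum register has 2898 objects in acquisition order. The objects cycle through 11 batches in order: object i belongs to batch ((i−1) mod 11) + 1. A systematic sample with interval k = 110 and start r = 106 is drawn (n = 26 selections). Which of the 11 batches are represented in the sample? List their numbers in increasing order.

7

Consecutive selections differ by k = 110, so their batch numbers differ by 110 mod 11 = 0.
gcd(110, 11) = 11, so the sample visits 11/11 = 1 distinct residues mod 11.
Start 106 is batch 7; the batches hit are 7.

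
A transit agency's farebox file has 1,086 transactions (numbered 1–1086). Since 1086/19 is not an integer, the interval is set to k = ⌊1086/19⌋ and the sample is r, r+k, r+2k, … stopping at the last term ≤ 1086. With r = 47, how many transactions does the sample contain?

k = ⌊1086/19⌋ = 57
Achieved size = ⌊(1086 − 47)/57⌋ + 1 = ⌊1039/57⌋ + 1 = 18 + 1 = 19
(last selection: 47 + 18×57 = 1073 ≤ 1086; next would be 1130 > 1086)

19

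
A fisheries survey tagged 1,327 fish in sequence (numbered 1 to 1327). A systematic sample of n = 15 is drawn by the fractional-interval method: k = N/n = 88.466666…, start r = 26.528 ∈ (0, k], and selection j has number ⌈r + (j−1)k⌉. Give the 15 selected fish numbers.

27, 115, 204, 292, 381, 469, 558, 646, 735, 823, 912, 1000, 1089, 1177, 1266

j=1: r + 0k = 26.528 → ⌈·⌉ = 27
j=2: r + 1k = 114.994666… → ⌈·⌉ = 115
j=3: r + 2k = 203.461333… → ⌈·⌉ = 204
j=4: r + 3k = 291.928 → ⌈·⌉ = 292
j=5: r + 4k = 380.394666… → ⌈·⌉ = 381
j=6: r + 5k = 468.861333… → ⌈·⌉ = 469
j=7: r + 6k = 557.328 → ⌈·⌉ = 558
j=8: r + 7k = 645.794666… → ⌈·⌉ = 646
j=9: r + 8k = 734.261333… → ⌈·⌉ = 735
j=10: r + 9k = 822.728 → ⌈·⌉ = 823
j=11: r + 10k = 911.194666… → ⌈·⌉ = 912
j=12: r + 11k = 999.661333… → ⌈·⌉ = 1000
j=13: r + 12k = 1088.128 → ⌈·⌉ = 1089
j=14: r + 13k = 1176.594666… → ⌈·⌉ = 1177
j=15: r + 14k = 1265.061333… → ⌈·⌉ = 1266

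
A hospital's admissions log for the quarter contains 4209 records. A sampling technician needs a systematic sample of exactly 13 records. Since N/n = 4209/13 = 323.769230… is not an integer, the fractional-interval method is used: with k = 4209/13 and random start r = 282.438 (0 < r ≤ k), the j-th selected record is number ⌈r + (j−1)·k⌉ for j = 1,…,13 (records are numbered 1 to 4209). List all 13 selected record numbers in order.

j=1: r + 0k = 282.438 → ⌈·⌉ = 283
j=2: r + 1k = 606.207230… → ⌈·⌉ = 607
j=3: r + 2k = 929.976461… → ⌈·⌉ = 930
j=4: r + 3k = 1253.745692… → ⌈·⌉ = 1254
j=5: r + 4k = 1577.514923… → ⌈·⌉ = 1578
j=6: r + 5k = 1901.284153… → ⌈·⌉ = 1902
j=7: r + 6k = 2225.053384… → ⌈·⌉ = 2226
j=8: r + 7k = 2548.822615… → ⌈·⌉ = 2549
j=9: r + 8k = 2872.591846… → ⌈·⌉ = 2873
j=10: r + 9k = 3196.361076… → ⌈·⌉ = 3197
j=11: r + 10k = 3520.130307… → ⌈·⌉ = 3521
j=12: r + 11k = 3843.899538… → ⌈·⌉ = 3844
j=13: r + 12k = 4167.668769… → ⌈·⌉ = 4168

283, 607, 930, 1254, 1578, 1902, 2226, 2549, 2873, 3197, 3521, 3844, 4168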